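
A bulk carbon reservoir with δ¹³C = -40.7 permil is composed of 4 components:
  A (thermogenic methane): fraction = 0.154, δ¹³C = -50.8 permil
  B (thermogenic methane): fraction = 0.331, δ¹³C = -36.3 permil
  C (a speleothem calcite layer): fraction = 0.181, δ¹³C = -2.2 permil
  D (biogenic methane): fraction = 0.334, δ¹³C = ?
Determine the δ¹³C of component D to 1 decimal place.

Isotope mass balance: δ_bulk = Σ fᵢ·δᵢ.
-40.7 = 0.154×(-50.8) + 0.331×(-36.3) + 0.181×(-2.2) + 0.334×δ_D
0.334·δ_D = -40.7 − (-20.237) = -20.463
δ_D = -20.463 / 0.334 = -61.27 permil

-61.3 permil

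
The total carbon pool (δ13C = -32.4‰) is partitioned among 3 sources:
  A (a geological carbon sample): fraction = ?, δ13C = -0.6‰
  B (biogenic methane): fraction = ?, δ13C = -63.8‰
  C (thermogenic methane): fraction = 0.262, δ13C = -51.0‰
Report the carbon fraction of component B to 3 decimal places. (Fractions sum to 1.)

0.294

Let f_B and f_A be the unknown fractions; fractions sum to 1 so f_B + f_A = 0.738.
Mass balance: Σ fᵢ·δᵢ = δ_bulk ⇒ f_B·(-63.8) + f_A·(-0.6) = -32.4 − (-13.362) = -19.038
Substitute f_A = 0.738 − f_B:
f_B·(-63.8 − -0.6) = -19.038 − 0.738×(-0.6) = -18.595
f_B = -18.595 / -63.2 = 0.2942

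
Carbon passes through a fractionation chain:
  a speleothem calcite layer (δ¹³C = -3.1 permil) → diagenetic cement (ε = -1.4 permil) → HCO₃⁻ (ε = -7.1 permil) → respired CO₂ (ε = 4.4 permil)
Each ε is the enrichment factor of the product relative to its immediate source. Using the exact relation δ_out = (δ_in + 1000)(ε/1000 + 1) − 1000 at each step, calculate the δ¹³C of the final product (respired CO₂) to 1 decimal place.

step 1: δ = (-3.10 + 1000)·(-1.4/1000 + 1) − 1000 = -4.50 permil
step 2: δ = (-4.50 + 1000)·(-7.1/1000 + 1) − 1000 = -11.56 permil
step 3: δ = (-11.56 + 1000)·(4.4/1000 + 1) − 1000 = -7.21 permil

-7.2 permil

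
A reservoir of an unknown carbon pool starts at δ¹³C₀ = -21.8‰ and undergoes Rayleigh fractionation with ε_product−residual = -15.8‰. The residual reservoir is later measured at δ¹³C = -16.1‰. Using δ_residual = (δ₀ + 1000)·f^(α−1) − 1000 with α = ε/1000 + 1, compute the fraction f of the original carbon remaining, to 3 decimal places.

0.692

α − 1 = ε/1000 = -0.0158
(δ_res + 1000)/(δ₀ + 1000) = (-16.1 + 1000)/(-21.8 + 1000) = 983.9/978.2 = 1.005827
f = 1.005827^(1/-0.0158) = exp(ln(1.005827)/-0.0158) = exp(0.00581/-0.0158)
f = exp(-0.3677) = 0.6923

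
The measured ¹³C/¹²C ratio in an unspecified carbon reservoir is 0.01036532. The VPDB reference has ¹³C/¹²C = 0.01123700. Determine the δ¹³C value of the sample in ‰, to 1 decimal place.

-77.6‰

δ¹³C = (R_sample / R_standard − 1) × 1000
R_sample / R_standard = 0.01036532 / 0.01123700 = 0.922428
δ¹³C = (0.922428 − 1) × 1000 = -77.57‰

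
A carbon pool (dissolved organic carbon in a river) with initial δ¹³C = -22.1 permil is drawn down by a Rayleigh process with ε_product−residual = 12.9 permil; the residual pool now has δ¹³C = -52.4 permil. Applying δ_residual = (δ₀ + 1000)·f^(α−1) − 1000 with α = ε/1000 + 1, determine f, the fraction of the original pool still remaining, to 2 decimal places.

α − 1 = ε/1000 = 0.0129
(δ_res + 1000)/(δ₀ + 1000) = (-52.4 + 1000)/(-22.1 + 1000) = 947.6/977.9 = 0.969015
f = 0.969015^(1/0.0129) = exp(ln(0.969015)/0.0129) = exp(-0.03147/0.0129)
f = exp(-2.4399) = 0.0872

0.09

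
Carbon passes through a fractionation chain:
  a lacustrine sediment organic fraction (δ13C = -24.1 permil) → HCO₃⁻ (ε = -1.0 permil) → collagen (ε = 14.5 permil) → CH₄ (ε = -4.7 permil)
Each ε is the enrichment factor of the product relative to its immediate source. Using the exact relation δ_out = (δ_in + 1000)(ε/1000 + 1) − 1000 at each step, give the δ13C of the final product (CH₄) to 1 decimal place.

step 1: δ = (-24.10 + 1000)·(-1.0/1000 + 1) − 1000 = -25.08 permil
step 2: δ = (-25.08 + 1000)·(14.5/1000 + 1) − 1000 = -10.94 permil
step 3: δ = (-10.94 + 1000)·(-4.7/1000 + 1) − 1000 = -15.59 permil

-15.6 permil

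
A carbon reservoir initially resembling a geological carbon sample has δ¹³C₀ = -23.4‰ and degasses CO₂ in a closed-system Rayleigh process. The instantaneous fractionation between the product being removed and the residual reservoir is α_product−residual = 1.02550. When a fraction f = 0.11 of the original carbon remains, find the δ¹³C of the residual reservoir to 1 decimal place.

Rayleigh residual: δ_res = (δ₀ + 1000)·f^(α−1) − 1000
α − 1 = 0.02550
f^(α−1) = 0.11^(0.02550) = 0.945269
δ_res = (-23.4 + 1000) × 0.945269 − 1000 = 923.150 − 1000 = -76.85‰

-76.9‰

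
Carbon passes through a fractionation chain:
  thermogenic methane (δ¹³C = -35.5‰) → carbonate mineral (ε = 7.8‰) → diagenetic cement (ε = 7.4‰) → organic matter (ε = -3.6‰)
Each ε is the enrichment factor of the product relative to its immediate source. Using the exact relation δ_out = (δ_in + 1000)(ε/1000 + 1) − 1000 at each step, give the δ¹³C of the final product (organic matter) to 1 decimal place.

step 1: δ = (-35.50 + 1000)·(7.8/1000 + 1) − 1000 = -27.98‰
step 2: δ = (-27.98 + 1000)·(7.4/1000 + 1) − 1000 = -20.78‰
step 3: δ = (-20.78 + 1000)·(-3.6/1000 + 1) − 1000 = -24.31‰

-24.3‰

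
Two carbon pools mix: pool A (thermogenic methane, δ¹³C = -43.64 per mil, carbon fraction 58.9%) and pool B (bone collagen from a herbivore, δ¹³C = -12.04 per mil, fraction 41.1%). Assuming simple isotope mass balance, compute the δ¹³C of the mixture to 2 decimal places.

δ_mix = f_A·δ_A + f_B·δ_B
δ_mix = 0.589 × (-43.64) + 0.411 × (-12.04)
δ_mix = -25.704 + -4.948 = -30.652 per mil

-30.65 per mil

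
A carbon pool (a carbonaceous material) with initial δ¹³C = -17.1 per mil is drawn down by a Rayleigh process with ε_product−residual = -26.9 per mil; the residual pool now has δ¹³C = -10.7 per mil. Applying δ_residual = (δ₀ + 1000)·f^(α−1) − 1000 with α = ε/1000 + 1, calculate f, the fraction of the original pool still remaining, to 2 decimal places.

0.79

α − 1 = ε/1000 = -0.0269
(δ_res + 1000)/(δ₀ + 1000) = (-10.7 + 1000)/(-17.1 + 1000) = 989.3/982.9 = 1.006511
f = 1.006511^(1/-0.0269) = exp(ln(1.006511)/-0.0269) = exp(0.00649/-0.0269)
f = exp(-0.2413) = 0.7856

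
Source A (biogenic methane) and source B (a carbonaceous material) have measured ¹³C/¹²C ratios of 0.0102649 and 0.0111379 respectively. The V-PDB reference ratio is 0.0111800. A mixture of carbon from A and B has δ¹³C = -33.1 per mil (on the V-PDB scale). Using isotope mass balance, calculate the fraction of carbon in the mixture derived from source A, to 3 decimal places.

δ_A = (0.0102649/0.0111800 − 1)×1000 = (0.918148 − 1)×1000 = -81.852 per mil
δ_B = (0.0111379/0.0111800 − 1)×1000 = (0.996234 − 1)×1000 = -3.766 per mil
f_A = (δ_mix − δ_B)/(δ_A − δ_B) = (-33.1 − (-3.766))/(-81.852 − (-3.766))
f_A = -29.334 / -78.086 = 0.3757

0.376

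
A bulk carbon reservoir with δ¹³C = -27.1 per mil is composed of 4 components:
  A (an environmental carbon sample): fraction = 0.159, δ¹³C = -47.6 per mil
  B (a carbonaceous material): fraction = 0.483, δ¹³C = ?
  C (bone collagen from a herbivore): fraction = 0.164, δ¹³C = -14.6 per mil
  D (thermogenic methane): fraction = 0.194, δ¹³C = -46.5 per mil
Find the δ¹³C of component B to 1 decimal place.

-16.8 per mil

Isotope mass balance: δ_bulk = Σ fᵢ·δᵢ.
-27.1 = 0.159×(-47.6) + 0.483×δ_B + 0.164×(-14.6) + 0.194×(-46.5)
0.483·δ_B = -27.1 − (-18.984) = -8.116
δ_B = -8.116 / 0.483 = -16.80 per mil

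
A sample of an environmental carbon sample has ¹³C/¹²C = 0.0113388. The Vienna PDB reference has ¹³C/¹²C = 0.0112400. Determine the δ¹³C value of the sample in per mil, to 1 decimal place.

8.8 per mil

δ¹³C = (R_sample / R_standard − 1) × 1000
R_sample / R_standard = 0.0113388 / 0.0112400 = 1.008790
δ¹³C = (1.008790 − 1) × 1000 = 8.79 per mil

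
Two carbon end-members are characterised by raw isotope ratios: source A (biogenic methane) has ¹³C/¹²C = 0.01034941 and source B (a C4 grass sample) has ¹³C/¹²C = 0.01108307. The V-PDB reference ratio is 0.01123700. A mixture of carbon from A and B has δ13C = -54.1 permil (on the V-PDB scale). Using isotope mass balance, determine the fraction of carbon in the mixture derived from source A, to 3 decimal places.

δ_A = (0.01034941/0.01123700 − 1)×1000 = (0.921012 − 1)×1000 = -78.988 permil
δ_B = (0.01108307/0.01123700 − 1)×1000 = (0.986302 − 1)×1000 = -13.698 permil
f_A = (δ_mix − δ_B)/(δ_A − δ_B) = (-54.1 − (-13.698))/(-78.988 − (-13.698))
f_A = -40.402 / -65.290 = 0.6188

0.619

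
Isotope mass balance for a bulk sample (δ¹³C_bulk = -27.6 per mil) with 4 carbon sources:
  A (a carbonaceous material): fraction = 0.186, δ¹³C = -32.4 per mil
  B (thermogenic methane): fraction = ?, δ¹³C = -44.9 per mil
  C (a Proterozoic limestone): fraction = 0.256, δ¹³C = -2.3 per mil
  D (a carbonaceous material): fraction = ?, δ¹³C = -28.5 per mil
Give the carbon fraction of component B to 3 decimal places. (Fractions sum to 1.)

0.310

Let f_B and f_D be the unknown fractions; fractions sum to 1 so f_B + f_D = 0.558.
Mass balance: Σ fᵢ·δᵢ = δ_bulk ⇒ f_B·(-44.9) + f_D·(-28.5) = -27.6 − (-6.615) = -20.985
Substitute f_D = 0.558 − f_B:
f_B·(-44.9 − -28.5) = -20.985 − 0.558×(-28.5) = -5.082
f_B = -5.082 / -16.4 = 0.3099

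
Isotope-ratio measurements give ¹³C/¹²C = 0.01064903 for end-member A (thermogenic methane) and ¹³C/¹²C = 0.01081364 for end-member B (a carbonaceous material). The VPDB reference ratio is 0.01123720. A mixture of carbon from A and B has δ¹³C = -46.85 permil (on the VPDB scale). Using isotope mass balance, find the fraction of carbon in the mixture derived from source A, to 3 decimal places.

δ_A = (0.01064903/0.01123720 − 1)×1000 = (0.947659 − 1)×1000 = -52.341 permil
δ_B = (0.01081364/0.01123720 − 1)×1000 = (0.962307 − 1)×1000 = -37.693 permil
f_A = (δ_mix − δ_B)/(δ_A − δ_B) = (-46.85 − (-37.693))/(-52.341 − (-37.693))
f_A = -9.157 / -14.649 = 0.6251

0.625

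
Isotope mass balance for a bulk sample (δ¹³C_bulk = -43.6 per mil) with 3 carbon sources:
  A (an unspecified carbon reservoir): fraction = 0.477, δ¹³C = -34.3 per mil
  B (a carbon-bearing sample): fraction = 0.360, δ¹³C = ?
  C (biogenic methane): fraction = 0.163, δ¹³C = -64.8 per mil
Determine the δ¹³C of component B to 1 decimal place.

Isotope mass balance: δ_bulk = Σ fᵢ·δᵢ.
-43.6 = 0.477×(-34.3) + 0.360×δ_B + 0.163×(-64.8)
0.360·δ_B = -43.6 − (-26.923) = -16.677
δ_B = -16.677 / 0.360 = -46.32 per mil

-46.3 per mil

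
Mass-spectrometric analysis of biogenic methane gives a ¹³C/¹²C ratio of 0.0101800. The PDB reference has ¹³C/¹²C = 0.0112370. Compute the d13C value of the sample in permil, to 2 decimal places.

-94.06 permil

d13C = (R_sample / R_standard − 1) × 1000
R_sample / R_standard = 0.0101800 / 0.0112370 = 0.905936
d13C = (0.905936 − 1) × 1000 = -94.064 permil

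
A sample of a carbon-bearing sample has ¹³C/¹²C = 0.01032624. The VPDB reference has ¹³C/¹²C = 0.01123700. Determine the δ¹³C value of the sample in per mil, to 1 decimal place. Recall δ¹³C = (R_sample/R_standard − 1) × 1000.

-81.1 per mil

δ¹³C = (R_sample / R_standard − 1) × 1000
R_sample / R_standard = 0.01032624 / 0.01123700 = 0.918950
δ¹³C = (0.918950 − 1) × 1000 = -81.05 per mil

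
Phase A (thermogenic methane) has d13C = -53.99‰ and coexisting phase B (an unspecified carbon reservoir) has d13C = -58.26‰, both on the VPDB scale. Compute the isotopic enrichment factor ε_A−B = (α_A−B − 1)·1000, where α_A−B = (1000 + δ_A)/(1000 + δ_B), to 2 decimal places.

4.53‰

α_A−B = (1000 + -53.99) / (1000 + -58.26) = 946.01 / 941.74 = 1.004534
ε_A−B = (1.004534 − 1) × 1000 = 4.534‰
(The approximation ε ≈ δ_A − δ_B would give 4.27‰.)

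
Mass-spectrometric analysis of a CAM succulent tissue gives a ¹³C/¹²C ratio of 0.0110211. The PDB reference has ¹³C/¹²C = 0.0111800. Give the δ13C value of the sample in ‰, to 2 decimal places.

δ13C = (R_sample / R_standard − 1) × 1000
R_sample / R_standard = 0.0110211 / 0.0111800 = 0.985787
δ13C = (0.985787 − 1) × 1000 = -14.213‰

-14.21‰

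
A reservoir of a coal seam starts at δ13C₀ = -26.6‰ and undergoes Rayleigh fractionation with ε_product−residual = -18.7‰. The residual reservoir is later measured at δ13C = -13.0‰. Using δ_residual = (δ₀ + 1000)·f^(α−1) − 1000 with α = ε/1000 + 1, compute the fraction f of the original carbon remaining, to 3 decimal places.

α − 1 = ε/1000 = -0.0187
(δ_res + 1000)/(δ₀ + 1000) = (-13.0 + 1000)/(-26.6 + 1000) = 987.0/973.4 = 1.013972
f = 1.013972^(1/-0.0187) = exp(ln(1.013972)/-0.0187) = exp(0.01387/-0.0187)
f = exp(-0.7420) = 0.4762

0.476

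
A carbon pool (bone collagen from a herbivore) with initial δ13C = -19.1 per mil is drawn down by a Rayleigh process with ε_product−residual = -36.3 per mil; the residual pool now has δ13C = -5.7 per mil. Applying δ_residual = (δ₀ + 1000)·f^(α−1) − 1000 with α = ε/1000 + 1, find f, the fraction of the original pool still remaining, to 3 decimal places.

0.688

α − 1 = ε/1000 = -0.0363
(δ_res + 1000)/(δ₀ + 1000) = (-5.7 + 1000)/(-19.1 + 1000) = 994.3/980.9 = 1.013661
f = 1.013661^(1/-0.0363) = exp(ln(1.013661)/-0.0363) = exp(0.01357/-0.0363)
f = exp(-0.3738) = 0.6881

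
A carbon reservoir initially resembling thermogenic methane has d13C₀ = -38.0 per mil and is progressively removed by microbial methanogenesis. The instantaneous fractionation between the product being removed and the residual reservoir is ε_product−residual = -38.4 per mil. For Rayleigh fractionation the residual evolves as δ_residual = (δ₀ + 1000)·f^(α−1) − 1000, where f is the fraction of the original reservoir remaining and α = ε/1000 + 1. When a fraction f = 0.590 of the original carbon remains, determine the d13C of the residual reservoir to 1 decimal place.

-18.3 per mil

Rayleigh residual: δ_res = (δ₀ + 1000)·f^(α−1) − 1000
α = ε/1000 + 1 = 0.96160, so α − 1 = -0.03840
f^(α−1) = 0.590^(-0.03840) = 1.020468
δ_res = (-38.0 + 1000) × 1.020468 − 1000 = 981.690 − 1000 = -18.31 per mil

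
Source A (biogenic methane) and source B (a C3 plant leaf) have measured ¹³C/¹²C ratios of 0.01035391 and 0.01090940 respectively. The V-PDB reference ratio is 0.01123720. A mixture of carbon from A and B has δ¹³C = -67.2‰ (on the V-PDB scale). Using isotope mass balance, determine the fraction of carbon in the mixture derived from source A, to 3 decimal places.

0.769

δ_A = (0.01035391/0.01123720 − 1)×1000 = (0.921396 − 1)×1000 = -78.604‰
δ_B = (0.01090940/0.01123720 − 1)×1000 = (0.970829 − 1)×1000 = -29.171‰
f_A = (δ_mix − δ_B)/(δ_A − δ_B) = (-67.2 − (-29.171))/(-78.604 − (-29.171))
f_A = -38.029 / -49.433 = 0.7693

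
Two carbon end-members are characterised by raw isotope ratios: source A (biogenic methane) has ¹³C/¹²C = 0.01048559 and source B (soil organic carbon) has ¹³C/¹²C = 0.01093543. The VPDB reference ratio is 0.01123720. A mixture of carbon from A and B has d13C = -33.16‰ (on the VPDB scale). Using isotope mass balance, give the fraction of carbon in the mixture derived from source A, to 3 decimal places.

0.158

δ_A = (0.01048559/0.01123720 − 1)×1000 = (0.933114 − 1)×1000 = -66.886‰
δ_B = (0.01093543/0.01123720 − 1)×1000 = (0.973145 − 1)×1000 = -26.855‰
f_A = (δ_mix − δ_B)/(δ_A − δ_B) = (-33.16 − (-26.855))/(-66.886 − (-26.855))
f_A = -6.305 / -40.031 = 0.1575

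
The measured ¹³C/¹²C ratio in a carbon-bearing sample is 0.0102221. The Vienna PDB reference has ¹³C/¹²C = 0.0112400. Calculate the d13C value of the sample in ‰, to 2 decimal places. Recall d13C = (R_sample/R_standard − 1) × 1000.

d13C = (R_sample / R_standard − 1) × 1000
R_sample / R_standard = 0.0102221 / 0.0112400 = 0.909440
d13C = (0.909440 − 1) × 1000 = -90.560‰

-90.56‰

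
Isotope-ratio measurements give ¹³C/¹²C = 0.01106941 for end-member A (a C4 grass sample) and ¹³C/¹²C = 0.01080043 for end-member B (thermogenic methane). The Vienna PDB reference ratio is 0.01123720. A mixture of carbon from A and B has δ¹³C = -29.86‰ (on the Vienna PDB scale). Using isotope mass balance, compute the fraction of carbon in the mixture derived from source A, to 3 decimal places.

δ_A = (0.01106941/0.01123720 − 1)×1000 = (0.985068 − 1)×1000 = -14.932‰
δ_B = (0.01080043/0.01123720 − 1)×1000 = (0.961132 − 1)×1000 = -38.868‰
f_A = (δ_mix − δ_B)/(δ_A − δ_B) = (-29.86 − (-38.868))/(-14.932 − (-38.868))
f_A = 9.008 / 23.937 = 0.3763

0.376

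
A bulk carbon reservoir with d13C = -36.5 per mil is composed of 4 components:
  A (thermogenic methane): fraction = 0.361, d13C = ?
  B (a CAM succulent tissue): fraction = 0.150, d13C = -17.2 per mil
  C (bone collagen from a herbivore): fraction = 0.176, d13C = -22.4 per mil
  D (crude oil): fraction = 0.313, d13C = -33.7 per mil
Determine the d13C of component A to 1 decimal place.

-53.8 per mil

Isotope mass balance: δ_bulk = Σ fᵢ·δᵢ.
-36.5 = 0.361×δ_A + 0.150×(-17.2) + 0.176×(-22.4) + 0.313×(-33.7)
0.361·δ_A = -36.5 − (-17.071) = -19.429
δ_A = -19.429 / 0.361 = -53.82 per mil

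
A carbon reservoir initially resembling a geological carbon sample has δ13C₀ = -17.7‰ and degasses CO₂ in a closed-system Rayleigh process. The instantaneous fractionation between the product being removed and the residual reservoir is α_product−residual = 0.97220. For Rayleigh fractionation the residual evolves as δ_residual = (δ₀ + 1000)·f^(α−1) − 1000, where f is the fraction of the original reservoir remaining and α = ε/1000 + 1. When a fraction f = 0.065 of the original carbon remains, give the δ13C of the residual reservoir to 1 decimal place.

Rayleigh residual: δ_res = (δ₀ + 1000)·f^(α−1) − 1000
α − 1 = -0.02780
f^(α−1) = 0.065^(-0.02780) = 1.078949
δ_res = (-17.7 + 1000) × 1.078949 − 1000 = 1059.852 − 1000 = 59.85‰

59.9‰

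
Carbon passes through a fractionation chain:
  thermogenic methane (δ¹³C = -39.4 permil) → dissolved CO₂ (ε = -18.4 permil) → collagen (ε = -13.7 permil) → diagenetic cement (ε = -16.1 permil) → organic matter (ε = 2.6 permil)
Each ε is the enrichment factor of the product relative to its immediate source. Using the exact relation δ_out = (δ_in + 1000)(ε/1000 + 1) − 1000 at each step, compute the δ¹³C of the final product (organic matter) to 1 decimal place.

-82.6 permil

step 1: δ = (-39.40 + 1000)·(-18.4/1000 + 1) − 1000 = -57.08 permil
step 2: δ = (-57.08 + 1000)·(-13.7/1000 + 1) − 1000 = -69.99 permil
step 3: δ = (-69.99 + 1000)·(-16.1/1000 + 1) − 1000 = -84.97 permil
step 4: δ = (-84.97 + 1000)·(2.6/1000 + 1) − 1000 = -82.59 permil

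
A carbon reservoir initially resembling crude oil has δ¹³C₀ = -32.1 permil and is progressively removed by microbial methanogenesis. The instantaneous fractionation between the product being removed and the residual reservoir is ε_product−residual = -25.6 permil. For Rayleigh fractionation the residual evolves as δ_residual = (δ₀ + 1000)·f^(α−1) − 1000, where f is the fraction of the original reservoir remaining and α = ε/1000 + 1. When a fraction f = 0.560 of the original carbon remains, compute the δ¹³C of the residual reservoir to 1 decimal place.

-17.6 permil

Rayleigh residual: δ_res = (δ₀ + 1000)·f^(α−1) − 1000
α = ε/1000 + 1 = 0.97440, so α − 1 = -0.02560
f^(α−1) = 0.560^(-0.02560) = 1.014954
δ_res = (-32.1 + 1000) × 1.014954 − 1000 = 982.374 − 1000 = -17.63 permil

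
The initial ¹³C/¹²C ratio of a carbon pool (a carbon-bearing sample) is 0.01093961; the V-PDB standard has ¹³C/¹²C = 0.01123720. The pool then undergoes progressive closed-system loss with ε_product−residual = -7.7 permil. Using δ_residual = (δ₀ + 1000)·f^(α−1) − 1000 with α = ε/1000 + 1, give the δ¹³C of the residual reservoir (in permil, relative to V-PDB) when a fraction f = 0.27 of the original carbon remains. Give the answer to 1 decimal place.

δ₀ = (0.01093961/0.01123720 − 1)×1000 = (0.973517 − 1)×1000 = -26.483 permil
α − 1 = ε/1000 = -0.0077
f^(α−1) = 0.27^(-0.0077) = 1.010133
δ_res = (-26.483 + 1000) × 1.010133 − 1000 = 983.382 − 1000 = -16.62 permil

-16.6 permil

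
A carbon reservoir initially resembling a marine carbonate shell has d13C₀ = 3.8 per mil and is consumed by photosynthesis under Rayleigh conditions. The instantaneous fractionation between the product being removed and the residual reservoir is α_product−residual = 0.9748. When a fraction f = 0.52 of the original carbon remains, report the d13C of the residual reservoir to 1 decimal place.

Rayleigh residual: δ_res = (δ₀ + 1000)·f^(α−1) − 1000
α − 1 = -0.02520
f^(α−1) = 0.52^(-0.02520) = 1.016615
δ_res = (3.8 + 1000) × 1.016615 − 1000 = 1020.479 − 1000 = 20.48 per mil

20.5 per mil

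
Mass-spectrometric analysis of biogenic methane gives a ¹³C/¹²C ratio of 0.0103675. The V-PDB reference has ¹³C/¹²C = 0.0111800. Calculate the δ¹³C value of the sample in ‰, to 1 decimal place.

δ¹³C = (R_sample / R_standard − 1) × 1000
R_sample / R_standard = 0.0103675 / 0.0111800 = 0.927326
δ¹³C = (0.927326 − 1) × 1000 = -72.67‰

-72.7‰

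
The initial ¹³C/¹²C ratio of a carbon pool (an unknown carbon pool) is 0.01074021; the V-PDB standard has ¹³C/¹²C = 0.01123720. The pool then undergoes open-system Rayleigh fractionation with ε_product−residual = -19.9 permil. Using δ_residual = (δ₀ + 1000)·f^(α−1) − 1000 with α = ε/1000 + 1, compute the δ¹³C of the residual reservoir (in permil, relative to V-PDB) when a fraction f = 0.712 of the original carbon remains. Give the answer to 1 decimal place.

-37.7 permil

δ₀ = (0.01074021/0.01123720 − 1)×1000 = (0.955773 − 1)×1000 = -44.227 permil
α − 1 = ε/1000 = -0.0199
f^(α−1) = 0.712^(-0.0199) = 1.006782
δ_res = (-44.227 + 1000) × 1.006782 − 1000 = 962.255 − 1000 = -37.74 permil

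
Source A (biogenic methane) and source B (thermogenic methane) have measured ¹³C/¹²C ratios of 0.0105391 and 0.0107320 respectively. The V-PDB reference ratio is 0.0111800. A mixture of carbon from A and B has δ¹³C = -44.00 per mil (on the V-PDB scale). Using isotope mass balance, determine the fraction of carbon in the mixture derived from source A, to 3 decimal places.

0.228

δ_A = (0.0105391/0.0111800 − 1)×1000 = (0.942674 − 1)×1000 = -57.326 per mil
δ_B = (0.0107320/0.0111800 − 1)×1000 = (0.959928 − 1)×1000 = -40.072 per mil
f_A = (δ_mix − δ_B)/(δ_A − δ_B) = (-44.00 − (-40.072))/(-57.326 − (-40.072))
f_A = -3.928 / -17.254 = 0.2277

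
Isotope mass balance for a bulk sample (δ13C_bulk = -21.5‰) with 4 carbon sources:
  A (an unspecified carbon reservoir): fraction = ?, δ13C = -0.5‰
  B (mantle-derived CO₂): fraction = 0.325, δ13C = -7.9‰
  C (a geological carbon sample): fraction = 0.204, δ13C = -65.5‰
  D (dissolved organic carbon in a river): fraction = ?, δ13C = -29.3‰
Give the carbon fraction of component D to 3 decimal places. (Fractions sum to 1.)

0.185

Let f_D and f_A be the unknown fractions; fractions sum to 1 so f_D + f_A = 0.471.
Mass balance: Σ fᵢ·δᵢ = δ_bulk ⇒ f_D·(-29.3) + f_A·(-0.5) = -21.5 − (-15.929) = -5.571
Substitute f_A = 0.471 − f_D:
f_D·(-29.3 − -0.5) = -5.571 − 0.471×(-0.5) = -5.335
f_D = -5.335 / -28.8 = 0.1852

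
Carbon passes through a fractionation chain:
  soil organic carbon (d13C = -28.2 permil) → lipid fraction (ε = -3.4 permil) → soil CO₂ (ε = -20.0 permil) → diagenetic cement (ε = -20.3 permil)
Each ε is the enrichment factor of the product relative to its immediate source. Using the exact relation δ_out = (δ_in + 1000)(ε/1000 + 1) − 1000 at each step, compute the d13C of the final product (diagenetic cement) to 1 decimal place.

-70.1 permil

step 1: δ = (-28.20 + 1000)·(-3.4/1000 + 1) − 1000 = -31.50 permil
step 2: δ = (-31.50 + 1000)·(-20.0/1000 + 1) − 1000 = -50.87 permil
step 3: δ = (-50.87 + 1000)·(-20.3/1000 + 1) − 1000 = -70.14 permil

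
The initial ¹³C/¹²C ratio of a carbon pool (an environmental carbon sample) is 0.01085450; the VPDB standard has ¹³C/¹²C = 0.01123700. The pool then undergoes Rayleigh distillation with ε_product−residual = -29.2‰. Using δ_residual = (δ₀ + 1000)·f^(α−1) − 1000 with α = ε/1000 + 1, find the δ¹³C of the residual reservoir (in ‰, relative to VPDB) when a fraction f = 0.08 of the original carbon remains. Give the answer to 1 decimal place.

39.9‰

δ₀ = (0.01085450/0.01123700 − 1)×1000 = (0.965961 − 1)×1000 = -34.039‰
α − 1 = ε/1000 = -0.0292
f^(α−1) = 0.08^(-0.0292) = 1.076539
δ_res = (-34.039 + 1000) × 1.076539 − 1000 = 1039.894 − 1000 = 39.89‰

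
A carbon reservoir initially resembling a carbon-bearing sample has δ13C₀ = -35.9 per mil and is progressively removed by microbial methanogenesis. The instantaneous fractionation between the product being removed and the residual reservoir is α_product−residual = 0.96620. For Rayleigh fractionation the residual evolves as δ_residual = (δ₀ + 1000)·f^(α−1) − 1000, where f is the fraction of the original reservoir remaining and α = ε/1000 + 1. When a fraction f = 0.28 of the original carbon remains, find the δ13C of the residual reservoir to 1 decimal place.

6.5 per mil

Rayleigh residual: δ_res = (δ₀ + 1000)·f^(α−1) − 1000
α − 1 = -0.03380
f^(α−1) = 0.28^(-0.03380) = 1.043965
δ_res = (-35.9 + 1000) × 1.043965 − 1000 = 1006.487 − 1000 = 6.49 per mil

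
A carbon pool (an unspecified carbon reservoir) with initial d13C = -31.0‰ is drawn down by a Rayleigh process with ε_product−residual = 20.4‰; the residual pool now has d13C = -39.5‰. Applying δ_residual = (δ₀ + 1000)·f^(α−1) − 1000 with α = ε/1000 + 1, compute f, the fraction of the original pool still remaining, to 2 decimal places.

α − 1 = ε/1000 = 0.0204
(δ_res + 1000)/(δ₀ + 1000) = (-39.5 + 1000)/(-31.0 + 1000) = 960.5/969.0 = 0.991228
f = 0.991228^(1/0.0204) = exp(ln(0.991228)/0.0204) = exp(-0.00881/0.0204)
f = exp(-0.4319) = 0.6493

0.65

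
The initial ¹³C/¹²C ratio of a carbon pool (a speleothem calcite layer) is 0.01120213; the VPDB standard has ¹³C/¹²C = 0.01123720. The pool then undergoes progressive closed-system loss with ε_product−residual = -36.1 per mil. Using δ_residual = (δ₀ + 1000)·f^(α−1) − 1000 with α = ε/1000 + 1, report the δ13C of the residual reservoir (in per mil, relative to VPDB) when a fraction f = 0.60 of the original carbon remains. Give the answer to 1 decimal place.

δ₀ = (0.01120213/0.01123720 − 1)×1000 = (0.996879 − 1)×1000 = -3.121 per mil
α − 1 = ε/1000 = -0.0361
f^(α−1) = 0.60^(-0.0361) = 1.018612
δ_res = (-3.121 + 1000) × 1.018612 − 1000 = 1015.433 − 1000 = 15.43 per mil

15.4 per mil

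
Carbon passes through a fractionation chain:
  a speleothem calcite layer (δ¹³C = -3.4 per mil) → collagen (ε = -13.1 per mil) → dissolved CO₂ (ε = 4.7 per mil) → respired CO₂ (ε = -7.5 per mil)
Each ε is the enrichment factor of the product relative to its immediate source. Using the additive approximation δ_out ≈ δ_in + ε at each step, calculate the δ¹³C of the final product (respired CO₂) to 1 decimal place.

step 1: δ ≈ -3.4 + (-13.1) = -16.5 per mil
step 2: δ ≈ -16.5 + (4.7) = -11.8 per mil
step 3: δ ≈ -11.8 + (-7.5) = -19.3 per mil

-19.3 per mil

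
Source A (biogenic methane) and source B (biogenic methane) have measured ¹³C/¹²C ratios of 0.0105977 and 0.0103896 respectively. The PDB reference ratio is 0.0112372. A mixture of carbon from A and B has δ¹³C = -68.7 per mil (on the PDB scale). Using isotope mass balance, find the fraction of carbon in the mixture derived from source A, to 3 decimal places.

δ_A = (0.0105977/0.0112372 − 1)×1000 = (0.943091 − 1)×1000 = -56.909 per mil
δ_B = (0.0103896/0.0112372 − 1)×1000 = (0.924572 − 1)×1000 = -75.428 per mil
f_A = (δ_mix − δ_B)/(δ_A − δ_B) = (-68.7 − (-75.428))/(-56.909 − (-75.428))
f_A = 6.728 / 18.519 = 0.3633

0.363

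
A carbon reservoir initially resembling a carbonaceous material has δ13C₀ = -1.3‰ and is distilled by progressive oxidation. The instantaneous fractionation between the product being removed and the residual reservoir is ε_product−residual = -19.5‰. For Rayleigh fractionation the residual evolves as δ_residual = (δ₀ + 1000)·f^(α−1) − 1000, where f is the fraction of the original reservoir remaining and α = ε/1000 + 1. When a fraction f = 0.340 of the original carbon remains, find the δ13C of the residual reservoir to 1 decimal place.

Rayleigh residual: δ_res = (δ₀ + 1000)·f^(α−1) − 1000
α = ε/1000 + 1 = 0.98050, so α − 1 = -0.01950
f^(α−1) = 0.340^(-0.01950) = 1.021260
δ_res = (-1.3 + 1000) × 1.021260 − 1000 = 1019.932 − 1000 = 19.93‰

19.9‰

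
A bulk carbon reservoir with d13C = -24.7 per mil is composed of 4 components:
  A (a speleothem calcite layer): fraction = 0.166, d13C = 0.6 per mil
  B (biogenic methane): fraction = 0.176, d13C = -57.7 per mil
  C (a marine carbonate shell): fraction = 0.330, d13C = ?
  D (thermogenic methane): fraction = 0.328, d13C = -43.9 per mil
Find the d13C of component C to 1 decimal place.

Isotope mass balance: δ_bulk = Σ fᵢ·δᵢ.
-24.7 = 0.166×(0.6) + 0.176×(-57.7) + 0.330×δ_C + 0.328×(-43.9)
0.330·δ_C = -24.7 − (-24.455) = -0.245
δ_C = -0.245 / 0.330 = -0.74 per mil

-0.7 per mil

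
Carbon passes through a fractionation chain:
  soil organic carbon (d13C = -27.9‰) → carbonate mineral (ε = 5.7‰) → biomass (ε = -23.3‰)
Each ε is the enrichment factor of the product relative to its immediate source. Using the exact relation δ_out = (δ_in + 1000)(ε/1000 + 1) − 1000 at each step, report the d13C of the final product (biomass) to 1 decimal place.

step 1: δ = (-27.90 + 1000)·(5.7/1000 + 1) − 1000 = -22.36‰
step 2: δ = (-22.36 + 1000)·(-23.3/1000 + 1) − 1000 = -45.14‰

-45.1‰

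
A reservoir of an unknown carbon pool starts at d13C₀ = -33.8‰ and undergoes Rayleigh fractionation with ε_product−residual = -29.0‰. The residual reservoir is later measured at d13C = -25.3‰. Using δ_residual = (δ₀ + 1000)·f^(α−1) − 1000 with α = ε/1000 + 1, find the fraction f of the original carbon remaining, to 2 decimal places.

α − 1 = ε/1000 = -0.0290
(δ_res + 1000)/(δ₀ + 1000) = (-25.3 + 1000)/(-33.8 + 1000) = 974.7/966.2 = 1.008797
f = 1.008797^(1/-0.0290) = exp(ln(1.008797)/-0.0290) = exp(0.00876/-0.0290)
f = exp(-0.3020) = 0.7393

0.74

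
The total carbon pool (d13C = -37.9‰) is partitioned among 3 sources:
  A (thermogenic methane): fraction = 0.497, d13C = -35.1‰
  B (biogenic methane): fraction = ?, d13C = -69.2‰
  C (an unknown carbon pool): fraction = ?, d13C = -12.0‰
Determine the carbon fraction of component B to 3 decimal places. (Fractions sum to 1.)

0.252

Let f_B and f_C be the unknown fractions; fractions sum to 1 so f_B + f_C = 0.503.
Mass balance: Σ fᵢ·δᵢ = δ_bulk ⇒ f_B·(-69.2) + f_C·(-12.0) = -37.9 − (-17.445) = -20.455
Substitute f_C = 0.503 − f_B:
f_B·(-69.2 − -12.0) = -20.455 − 0.503×(-12.0) = -14.419
f_B = -14.419 / -57.2 = 0.2521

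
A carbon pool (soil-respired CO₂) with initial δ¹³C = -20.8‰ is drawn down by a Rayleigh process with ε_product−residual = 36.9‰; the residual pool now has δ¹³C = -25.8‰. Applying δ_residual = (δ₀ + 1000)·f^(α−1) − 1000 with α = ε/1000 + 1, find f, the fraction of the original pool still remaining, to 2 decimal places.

0.87

α − 1 = ε/1000 = 0.0369
(δ_res + 1000)/(δ₀ + 1000) = (-25.8 + 1000)/(-20.8 + 1000) = 974.2/979.2 = 0.994894
f = 0.994894^(1/0.0369) = exp(ln(0.994894)/0.0369) = exp(-0.00512/0.0369)
f = exp(-0.1387) = 0.8705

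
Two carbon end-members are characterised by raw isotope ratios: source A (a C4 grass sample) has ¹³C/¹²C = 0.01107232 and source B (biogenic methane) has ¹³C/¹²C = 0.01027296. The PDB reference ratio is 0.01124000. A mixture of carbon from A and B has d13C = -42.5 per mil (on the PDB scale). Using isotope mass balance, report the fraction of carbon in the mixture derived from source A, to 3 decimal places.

δ_A = (0.01107232/0.01124000 − 1)×1000 = (0.985082 − 1)×1000 = -14.918 per mil
δ_B = (0.01027296/0.01124000 − 1)×1000 = (0.913964 − 1)×1000 = -86.036 per mil
f_A = (δ_mix − δ_B)/(δ_A − δ_B) = (-42.5 − (-86.036))/(-14.918 − (-86.036))
f_A = 43.536 / 71.117 = 0.6122

0.612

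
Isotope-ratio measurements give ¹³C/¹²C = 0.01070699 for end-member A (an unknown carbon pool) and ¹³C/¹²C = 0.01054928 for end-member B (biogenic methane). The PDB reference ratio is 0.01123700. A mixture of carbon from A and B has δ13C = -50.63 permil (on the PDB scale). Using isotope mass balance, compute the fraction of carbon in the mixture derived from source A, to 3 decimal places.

δ_A = (0.01070699/0.01123700 − 1)×1000 = (0.952833 − 1)×1000 = -47.167 permil
δ_B = (0.01054928/0.01123700 − 1)×1000 = (0.938799 − 1)×1000 = -61.201 permil
f_A = (δ_mix − δ_B)/(δ_A − δ_B) = (-50.63 − (-61.201))/(-47.167 − (-61.201))
f_A = 10.571 / 14.035 = 0.7532

0.753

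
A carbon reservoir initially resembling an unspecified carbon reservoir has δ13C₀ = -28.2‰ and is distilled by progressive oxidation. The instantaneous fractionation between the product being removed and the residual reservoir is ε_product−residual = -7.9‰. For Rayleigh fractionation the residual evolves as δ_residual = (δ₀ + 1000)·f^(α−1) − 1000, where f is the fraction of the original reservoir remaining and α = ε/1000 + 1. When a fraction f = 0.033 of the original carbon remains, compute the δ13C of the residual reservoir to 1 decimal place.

Rayleigh residual: δ_res = (δ₀ + 1000)·f^(α−1) − 1000
α = ε/1000 + 1 = 0.99210, so α − 1 = -0.00790
f^(α−1) = 0.033^(-0.00790) = 1.027315
δ_res = (-28.2 + 1000) × 1.027315 − 1000 = 998.345 − 1000 = -1.66‰

-1.7‰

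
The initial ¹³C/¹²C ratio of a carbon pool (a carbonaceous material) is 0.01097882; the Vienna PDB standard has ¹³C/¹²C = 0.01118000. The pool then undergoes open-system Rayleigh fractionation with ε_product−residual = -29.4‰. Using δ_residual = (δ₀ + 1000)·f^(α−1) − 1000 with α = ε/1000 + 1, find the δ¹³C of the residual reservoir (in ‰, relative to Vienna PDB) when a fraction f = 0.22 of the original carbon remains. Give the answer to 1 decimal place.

26.7‰

δ₀ = (0.01097882/0.01118000 − 1)×1000 = (0.982005 − 1)×1000 = -17.995‰
α − 1 = ε/1000 = -0.0294
f^(α−1) = 0.22^(-0.0294) = 1.045521
δ_res = (-17.995 + 1000) × 1.045521 − 1000 = 1026.707 − 1000 = 26.71‰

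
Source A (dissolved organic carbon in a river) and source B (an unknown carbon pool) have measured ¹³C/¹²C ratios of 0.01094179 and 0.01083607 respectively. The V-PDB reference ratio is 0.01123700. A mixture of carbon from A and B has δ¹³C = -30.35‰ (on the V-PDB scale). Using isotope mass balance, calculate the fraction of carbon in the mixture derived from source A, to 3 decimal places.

0.566

δ_A = (0.01094179/0.01123700 − 1)×1000 = (0.973729 − 1)×1000 = -26.271‰
δ_B = (0.01083607/0.01123700 − 1)×1000 = (0.964321 − 1)×1000 = -35.679‰
f_A = (δ_mix − δ_B)/(δ_A − δ_B) = (-30.35 − (-35.679))/(-26.271 − (-35.679))
f_A = 5.329 / 9.408 = 0.5665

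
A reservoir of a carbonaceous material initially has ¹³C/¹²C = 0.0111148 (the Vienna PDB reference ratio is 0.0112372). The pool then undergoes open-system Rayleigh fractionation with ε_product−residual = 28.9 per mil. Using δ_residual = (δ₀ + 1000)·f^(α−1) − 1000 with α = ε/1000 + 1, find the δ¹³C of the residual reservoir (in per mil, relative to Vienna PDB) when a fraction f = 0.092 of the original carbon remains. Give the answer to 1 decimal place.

-76.8 per mil

δ₀ = (0.0111148/0.0112372 − 1)×1000 = (0.989108 − 1)×1000 = -10.892 per mil
α − 1 = ε/1000 = 0.0289
f^(α−1) = 0.092^(0.0289) = 0.933369
δ_res = (-10.892 + 1000) × 0.933369 − 1000 = 923.203 − 1000 = -76.80 per mil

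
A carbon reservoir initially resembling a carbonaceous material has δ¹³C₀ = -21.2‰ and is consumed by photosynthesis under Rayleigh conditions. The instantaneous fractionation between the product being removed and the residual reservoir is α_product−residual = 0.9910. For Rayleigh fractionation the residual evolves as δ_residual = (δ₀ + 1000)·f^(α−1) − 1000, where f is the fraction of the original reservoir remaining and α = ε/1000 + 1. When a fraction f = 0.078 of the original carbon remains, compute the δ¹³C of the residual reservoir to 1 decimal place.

1.5‰

Rayleigh residual: δ_res = (δ₀ + 1000)·f^(α−1) − 1000
α − 1 = -0.00900
f^(α−1) = 0.078^(-0.00900) = 1.023225
δ_res = (-21.2 + 1000) × 1.023225 − 1000 = 1001.533 − 1000 = 1.53‰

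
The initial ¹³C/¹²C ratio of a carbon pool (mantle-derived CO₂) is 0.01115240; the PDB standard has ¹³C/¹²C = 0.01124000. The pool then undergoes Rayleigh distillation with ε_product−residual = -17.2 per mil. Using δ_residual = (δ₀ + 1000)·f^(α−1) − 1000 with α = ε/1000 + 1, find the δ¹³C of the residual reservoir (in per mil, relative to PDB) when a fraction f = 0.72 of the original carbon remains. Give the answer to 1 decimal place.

δ₀ = (0.01115240/0.01124000 − 1)×1000 = (0.992206 − 1)×1000 = -7.794 per mil
α − 1 = ε/1000 = -0.0172
f^(α−1) = 0.72^(-0.0172) = 1.005666
δ_res = (-7.794 + 1000) × 1.005666 − 1000 = 997.829 − 1000 = -2.17 per mil

-2.2 per mil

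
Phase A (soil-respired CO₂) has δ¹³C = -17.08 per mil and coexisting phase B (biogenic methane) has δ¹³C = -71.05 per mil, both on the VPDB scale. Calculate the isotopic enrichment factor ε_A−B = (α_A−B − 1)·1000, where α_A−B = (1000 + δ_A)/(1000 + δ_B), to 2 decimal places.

58.10 per mil

α_A−B = (1000 + -17.08) / (1000 + -71.05) = 982.92 / 928.95 = 1.058098
ε_A−B = (1.058098 − 1) × 1000 = 58.098 per mil
(The approximation ε ≈ δ_A − δ_B would give 53.97 per mil.)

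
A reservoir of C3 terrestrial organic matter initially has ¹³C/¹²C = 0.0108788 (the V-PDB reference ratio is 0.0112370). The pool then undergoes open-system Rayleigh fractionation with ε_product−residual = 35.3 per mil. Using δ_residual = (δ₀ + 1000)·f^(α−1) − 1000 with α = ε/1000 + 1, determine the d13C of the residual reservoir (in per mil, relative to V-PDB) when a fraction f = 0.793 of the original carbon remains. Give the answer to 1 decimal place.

-39.8 per mil

δ₀ = (0.0108788/0.0112370 − 1)×1000 = (0.968123 − 1)×1000 = -31.877 per mil
α − 1 = ε/1000 = 0.0353
f^(α−1) = 0.793^(0.0353) = 0.991846
δ_res = (-31.877 + 1000) × 0.991846 − 1000 = 960.229 − 1000 = -39.77 per mil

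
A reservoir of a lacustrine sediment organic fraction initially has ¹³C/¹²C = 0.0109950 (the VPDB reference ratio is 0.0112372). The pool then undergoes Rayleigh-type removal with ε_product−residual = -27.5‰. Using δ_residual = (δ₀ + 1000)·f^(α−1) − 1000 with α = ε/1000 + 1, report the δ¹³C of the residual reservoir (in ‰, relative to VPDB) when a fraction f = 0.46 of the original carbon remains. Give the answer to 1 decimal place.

δ₀ = (0.0109950/0.0112372 − 1)×1000 = (0.978447 − 1)×1000 = -21.553‰
α − 1 = ε/1000 = -0.0275
f^(α−1) = 0.46^(-0.0275) = 1.021584
δ_res = (-21.553 + 1000) × 1.021584 − 1000 = 999.566 − 1000 = -0.43‰

-0.4‰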